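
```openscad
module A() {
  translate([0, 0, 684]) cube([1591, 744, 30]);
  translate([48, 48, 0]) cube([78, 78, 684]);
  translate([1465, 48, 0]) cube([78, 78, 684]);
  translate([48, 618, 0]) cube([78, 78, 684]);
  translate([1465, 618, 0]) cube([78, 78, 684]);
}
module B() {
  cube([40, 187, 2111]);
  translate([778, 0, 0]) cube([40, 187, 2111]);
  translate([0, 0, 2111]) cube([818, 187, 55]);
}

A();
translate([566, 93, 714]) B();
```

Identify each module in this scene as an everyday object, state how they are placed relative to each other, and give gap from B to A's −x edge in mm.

The door frame's min-x is at 566; the table's min-x is 0; gap = 566 mm.

A is a table. B is a door frame. The door frame is on top of the table. The gap from the door frame to the table's −x edge is 566 mm.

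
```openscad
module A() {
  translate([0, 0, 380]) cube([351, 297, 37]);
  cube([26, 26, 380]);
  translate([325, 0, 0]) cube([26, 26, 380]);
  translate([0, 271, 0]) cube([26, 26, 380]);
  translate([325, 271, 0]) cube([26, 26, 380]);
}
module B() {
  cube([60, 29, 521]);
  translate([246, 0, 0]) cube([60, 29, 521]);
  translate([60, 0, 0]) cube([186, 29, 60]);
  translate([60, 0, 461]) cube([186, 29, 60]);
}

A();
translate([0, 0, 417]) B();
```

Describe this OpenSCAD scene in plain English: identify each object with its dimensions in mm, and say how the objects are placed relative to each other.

A is a simple wooden stool: a rectangular seat 351 mm (x) by 297 mm (y), 37 mm thick, top face at z = 417 mm, on four square legs, each 26×26 mm in cross-section. The legs rest on z = 0, each flush with a corner of the seat.

B is a rectangular picture frame lying in the x–z plane (depth along y). The opening is 186 mm wide (x) by 401 mm tall (z), surrounded by a border 60 mm wide on all four sides. The frame is 29 mm deep and is made of two full-height vertical stiles with two horizontal rails fitted between them.

The picture frame is on top of the stool.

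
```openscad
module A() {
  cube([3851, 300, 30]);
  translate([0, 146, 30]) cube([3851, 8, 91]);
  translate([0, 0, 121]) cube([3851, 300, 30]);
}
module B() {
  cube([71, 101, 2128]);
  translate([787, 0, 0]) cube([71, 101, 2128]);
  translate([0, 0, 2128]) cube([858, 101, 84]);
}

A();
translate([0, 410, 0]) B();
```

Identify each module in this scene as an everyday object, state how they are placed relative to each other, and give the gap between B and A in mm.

The door frame's nearest face is 110 mm from the I-beam's +y face.

A is an I-beam. B is a door frame. The door frame is on the floor beside the I-beam on its +y side. The gap between the door frame and the I-beam is 110 mm.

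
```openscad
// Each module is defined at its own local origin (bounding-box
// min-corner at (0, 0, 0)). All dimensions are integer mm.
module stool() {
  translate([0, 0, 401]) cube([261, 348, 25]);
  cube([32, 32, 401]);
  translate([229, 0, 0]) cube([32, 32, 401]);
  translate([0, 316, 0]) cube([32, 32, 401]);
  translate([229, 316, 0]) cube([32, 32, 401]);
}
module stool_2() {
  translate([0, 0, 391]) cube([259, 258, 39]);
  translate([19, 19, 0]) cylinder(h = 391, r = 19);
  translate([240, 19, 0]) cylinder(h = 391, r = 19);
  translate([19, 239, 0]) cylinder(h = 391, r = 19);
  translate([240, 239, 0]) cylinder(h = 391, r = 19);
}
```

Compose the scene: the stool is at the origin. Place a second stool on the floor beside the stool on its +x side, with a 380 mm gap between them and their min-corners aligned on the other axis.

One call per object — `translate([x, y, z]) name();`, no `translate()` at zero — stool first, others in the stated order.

stool();
translate([641, 0, 0]) stool_2();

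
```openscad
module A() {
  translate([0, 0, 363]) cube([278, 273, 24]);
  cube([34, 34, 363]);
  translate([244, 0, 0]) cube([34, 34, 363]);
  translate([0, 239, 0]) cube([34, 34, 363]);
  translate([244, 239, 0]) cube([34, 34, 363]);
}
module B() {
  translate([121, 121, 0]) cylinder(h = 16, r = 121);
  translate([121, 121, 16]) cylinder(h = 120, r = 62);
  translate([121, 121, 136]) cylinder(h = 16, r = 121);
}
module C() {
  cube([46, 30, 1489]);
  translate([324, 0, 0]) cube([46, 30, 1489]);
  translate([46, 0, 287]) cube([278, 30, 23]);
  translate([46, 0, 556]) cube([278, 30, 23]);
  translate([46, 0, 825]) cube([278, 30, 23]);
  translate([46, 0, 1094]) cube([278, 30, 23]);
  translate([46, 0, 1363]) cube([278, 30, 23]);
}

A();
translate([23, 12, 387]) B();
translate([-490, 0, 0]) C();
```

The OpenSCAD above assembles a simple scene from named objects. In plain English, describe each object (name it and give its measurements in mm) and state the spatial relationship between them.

A is a simple wooden stool: a rectangular seat 278 mm (x) by 273 mm (y), 24 mm thick, top face at z = 387 mm, on four square legs, each 34×34 mm in cross-section. The legs rest on z = 0, each flush with a corner of the seat.

B is a spool: two coaxial disc flanges of radius 121 mm and thickness 16 mm, joined by a core cylinder of radius 62 mm and height 120 mm. The lower flange rests on z = 0 and the three cylinders share a vertical axis.

C is a straight ladder. Two 46×30 mm vertical rails, 1489 mm tall, stand 370 mm apart (outside-to-outside) with their front faces coplanar on the −y side. 5 rungs, each 30 mm deep and 23 mm tall, span between the inner faces of the rails, front faces flush with the rails. The lowest rung's underside is at z = 287 mm and rungs are spaced 269 mm apart (underside to underside).

The spool is on top of the stool. The ladder is on the floor beside the stool on its −x side.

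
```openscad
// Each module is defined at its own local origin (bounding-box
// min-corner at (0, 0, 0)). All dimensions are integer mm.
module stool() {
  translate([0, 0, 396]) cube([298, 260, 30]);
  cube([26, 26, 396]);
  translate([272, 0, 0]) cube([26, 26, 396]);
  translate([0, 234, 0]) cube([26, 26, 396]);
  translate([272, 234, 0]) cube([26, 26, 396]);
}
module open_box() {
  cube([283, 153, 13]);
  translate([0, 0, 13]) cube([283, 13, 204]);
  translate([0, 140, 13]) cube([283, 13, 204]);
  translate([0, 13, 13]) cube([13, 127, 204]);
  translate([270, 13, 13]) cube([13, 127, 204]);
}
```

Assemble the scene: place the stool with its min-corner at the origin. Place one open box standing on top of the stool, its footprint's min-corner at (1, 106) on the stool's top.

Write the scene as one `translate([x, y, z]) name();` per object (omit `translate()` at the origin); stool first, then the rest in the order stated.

stool();
translate([1, 106, 426]) open_box();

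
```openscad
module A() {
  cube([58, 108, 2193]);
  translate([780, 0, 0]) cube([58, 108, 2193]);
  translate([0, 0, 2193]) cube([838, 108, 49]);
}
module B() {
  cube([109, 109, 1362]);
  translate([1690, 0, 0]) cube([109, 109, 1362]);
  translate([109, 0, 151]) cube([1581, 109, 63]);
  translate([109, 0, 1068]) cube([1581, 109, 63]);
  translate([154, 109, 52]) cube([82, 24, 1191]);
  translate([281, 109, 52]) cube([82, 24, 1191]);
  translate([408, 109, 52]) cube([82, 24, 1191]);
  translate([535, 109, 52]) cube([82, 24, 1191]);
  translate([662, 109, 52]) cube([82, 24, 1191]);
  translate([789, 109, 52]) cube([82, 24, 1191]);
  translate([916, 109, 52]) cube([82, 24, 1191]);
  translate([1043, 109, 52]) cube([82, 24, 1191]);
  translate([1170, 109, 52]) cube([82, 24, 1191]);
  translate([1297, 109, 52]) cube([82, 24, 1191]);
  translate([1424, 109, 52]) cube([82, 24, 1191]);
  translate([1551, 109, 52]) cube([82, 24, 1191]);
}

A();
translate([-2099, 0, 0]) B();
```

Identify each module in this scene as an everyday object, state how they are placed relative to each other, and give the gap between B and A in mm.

The fence section's nearest face is 300 mm from the door frame's −x face.

A is a door frame. B is a fence section. The fence section is on the floor beside the door frame on its −x side. The gap between the fence section and the door frame is 300 mm.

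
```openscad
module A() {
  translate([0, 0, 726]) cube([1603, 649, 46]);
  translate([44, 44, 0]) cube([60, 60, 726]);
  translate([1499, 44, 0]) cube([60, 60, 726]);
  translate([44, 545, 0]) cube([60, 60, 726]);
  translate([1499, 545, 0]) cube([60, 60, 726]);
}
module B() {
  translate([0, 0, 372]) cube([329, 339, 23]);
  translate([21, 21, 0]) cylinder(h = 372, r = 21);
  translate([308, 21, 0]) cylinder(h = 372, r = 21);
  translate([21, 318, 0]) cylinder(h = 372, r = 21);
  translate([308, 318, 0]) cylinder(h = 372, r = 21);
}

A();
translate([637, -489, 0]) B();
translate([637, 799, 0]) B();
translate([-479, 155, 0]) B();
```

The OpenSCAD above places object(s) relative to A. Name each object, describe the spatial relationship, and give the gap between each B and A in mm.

A is a table. B is a stool. Three stools sit around the table at the −y, +y, −x sides. The gap between each stool and the table is 150 mm.

Each stool's nearest face is 150 mm from the table's bounding box.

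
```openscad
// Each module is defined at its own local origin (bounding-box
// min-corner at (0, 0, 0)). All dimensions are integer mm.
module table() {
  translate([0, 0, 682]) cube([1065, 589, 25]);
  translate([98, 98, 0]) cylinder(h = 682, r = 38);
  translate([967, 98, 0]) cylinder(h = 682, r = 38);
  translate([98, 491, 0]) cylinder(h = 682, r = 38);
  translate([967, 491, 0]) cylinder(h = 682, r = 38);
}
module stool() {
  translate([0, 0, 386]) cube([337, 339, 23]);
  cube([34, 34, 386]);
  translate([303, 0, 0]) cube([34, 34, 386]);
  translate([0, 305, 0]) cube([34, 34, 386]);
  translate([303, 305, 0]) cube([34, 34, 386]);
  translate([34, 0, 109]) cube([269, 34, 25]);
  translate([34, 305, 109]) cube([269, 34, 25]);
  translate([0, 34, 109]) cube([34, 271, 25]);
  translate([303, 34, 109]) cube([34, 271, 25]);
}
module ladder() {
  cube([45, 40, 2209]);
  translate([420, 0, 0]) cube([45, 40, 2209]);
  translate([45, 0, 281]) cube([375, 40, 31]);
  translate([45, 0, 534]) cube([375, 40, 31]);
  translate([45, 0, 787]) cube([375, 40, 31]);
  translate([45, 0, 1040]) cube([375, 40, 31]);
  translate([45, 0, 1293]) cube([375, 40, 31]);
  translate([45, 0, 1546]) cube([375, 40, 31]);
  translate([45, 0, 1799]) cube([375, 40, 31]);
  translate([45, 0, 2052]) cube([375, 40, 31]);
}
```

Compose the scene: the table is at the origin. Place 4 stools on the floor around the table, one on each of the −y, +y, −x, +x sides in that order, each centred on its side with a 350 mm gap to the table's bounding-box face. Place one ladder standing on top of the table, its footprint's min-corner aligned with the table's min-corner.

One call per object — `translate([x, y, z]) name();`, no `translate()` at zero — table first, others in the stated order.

table();
translate([364, -689, 0]) stool();
translate([364, 939, 0]) stool();
translate([-687, 125, 0]) stool();
translate([1415, 125, 0]) stool();
translate([0, 0, 707]) ladder();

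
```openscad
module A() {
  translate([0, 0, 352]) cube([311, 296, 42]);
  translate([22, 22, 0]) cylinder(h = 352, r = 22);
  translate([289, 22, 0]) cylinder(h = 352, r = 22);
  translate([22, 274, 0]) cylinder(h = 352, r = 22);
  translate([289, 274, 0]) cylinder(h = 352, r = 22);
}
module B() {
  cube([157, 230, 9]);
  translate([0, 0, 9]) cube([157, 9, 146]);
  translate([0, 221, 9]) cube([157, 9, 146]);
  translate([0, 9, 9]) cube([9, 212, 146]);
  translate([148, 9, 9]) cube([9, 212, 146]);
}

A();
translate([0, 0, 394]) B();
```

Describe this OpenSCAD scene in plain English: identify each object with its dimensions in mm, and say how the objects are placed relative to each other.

A is a simple wooden stool: a rectangular seat 311 mm (x) by 296 mm (y), 42 mm thick, top face at z = 394 mm, on four round legs, each 44 mm in diameter. The legs rest on z = 0, each leg's axis is inset half a diameter from the nearest pair of seat edges (so the leg's bounding box is flush with the corner).

B is an open storage box with external size 157×230×155 mm and wall thickness 9 mm (the base is also 9 mm thick). The base covers the whole footprint; the four walls stand on the base, with the y-facing walls full-width and the x-facing walls fitting between their inner faces.

The open box is on top of the stool.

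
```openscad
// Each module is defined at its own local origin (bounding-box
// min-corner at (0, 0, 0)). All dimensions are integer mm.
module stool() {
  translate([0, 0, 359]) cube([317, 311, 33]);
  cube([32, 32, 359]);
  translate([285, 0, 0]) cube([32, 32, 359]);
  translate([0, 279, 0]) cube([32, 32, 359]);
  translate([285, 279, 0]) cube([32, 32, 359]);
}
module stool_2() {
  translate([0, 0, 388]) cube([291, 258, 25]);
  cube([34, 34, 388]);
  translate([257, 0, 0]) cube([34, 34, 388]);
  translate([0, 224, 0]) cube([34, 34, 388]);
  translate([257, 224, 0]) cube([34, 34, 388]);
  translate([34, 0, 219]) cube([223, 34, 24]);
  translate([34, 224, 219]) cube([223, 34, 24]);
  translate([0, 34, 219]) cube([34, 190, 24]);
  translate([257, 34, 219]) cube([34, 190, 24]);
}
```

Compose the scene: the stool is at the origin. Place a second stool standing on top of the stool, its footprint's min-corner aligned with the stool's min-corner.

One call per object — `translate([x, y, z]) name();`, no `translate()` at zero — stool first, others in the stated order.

stool();
translate([0, 0, 392]) stool_2();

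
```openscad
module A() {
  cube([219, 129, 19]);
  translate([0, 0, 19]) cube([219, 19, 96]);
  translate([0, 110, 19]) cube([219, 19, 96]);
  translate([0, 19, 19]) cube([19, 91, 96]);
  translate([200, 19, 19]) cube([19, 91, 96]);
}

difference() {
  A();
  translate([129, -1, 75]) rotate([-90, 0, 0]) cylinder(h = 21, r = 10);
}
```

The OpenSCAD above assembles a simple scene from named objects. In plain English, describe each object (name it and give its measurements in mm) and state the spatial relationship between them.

A is an open-topped rectangular box: outside dimensions 219×129×115 mm, with a uniform wall and base thickness of 19 mm. The base is a full 219×129 slab on the floor; four walls sit on top of the base. The front and back walls (the −y and +y sides) span the full width; the two side walls fit between them.

The open box has a circular hole of radius 10 mm through its front wall, centred at (x = 129, z = 75).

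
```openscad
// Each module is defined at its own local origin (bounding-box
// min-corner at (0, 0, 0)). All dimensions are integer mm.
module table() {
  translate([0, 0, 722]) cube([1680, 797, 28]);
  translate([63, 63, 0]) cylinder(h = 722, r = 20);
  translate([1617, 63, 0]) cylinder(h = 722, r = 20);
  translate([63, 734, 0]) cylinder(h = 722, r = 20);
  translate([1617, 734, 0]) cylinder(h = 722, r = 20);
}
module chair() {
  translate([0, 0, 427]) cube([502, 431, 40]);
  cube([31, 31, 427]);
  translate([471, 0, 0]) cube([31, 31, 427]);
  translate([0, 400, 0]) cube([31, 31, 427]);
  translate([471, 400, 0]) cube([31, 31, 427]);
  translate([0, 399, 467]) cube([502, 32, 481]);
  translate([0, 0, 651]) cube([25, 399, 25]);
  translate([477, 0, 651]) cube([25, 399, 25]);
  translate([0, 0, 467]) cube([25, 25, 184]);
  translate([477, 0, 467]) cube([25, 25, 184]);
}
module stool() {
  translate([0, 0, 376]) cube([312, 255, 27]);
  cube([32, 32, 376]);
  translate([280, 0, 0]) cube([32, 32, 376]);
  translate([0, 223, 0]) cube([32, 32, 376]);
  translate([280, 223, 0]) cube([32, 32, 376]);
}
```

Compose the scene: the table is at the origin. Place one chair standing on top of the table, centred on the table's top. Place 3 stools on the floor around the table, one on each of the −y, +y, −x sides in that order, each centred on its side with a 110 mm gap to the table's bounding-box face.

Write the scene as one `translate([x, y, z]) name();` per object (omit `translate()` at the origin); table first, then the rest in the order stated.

table();
translate([589, 183, 750]) chair();
translate([684, -365, 0]) stool();
translate([684, 907, 0]) stool();
translate([-422, 271, 0]) stool();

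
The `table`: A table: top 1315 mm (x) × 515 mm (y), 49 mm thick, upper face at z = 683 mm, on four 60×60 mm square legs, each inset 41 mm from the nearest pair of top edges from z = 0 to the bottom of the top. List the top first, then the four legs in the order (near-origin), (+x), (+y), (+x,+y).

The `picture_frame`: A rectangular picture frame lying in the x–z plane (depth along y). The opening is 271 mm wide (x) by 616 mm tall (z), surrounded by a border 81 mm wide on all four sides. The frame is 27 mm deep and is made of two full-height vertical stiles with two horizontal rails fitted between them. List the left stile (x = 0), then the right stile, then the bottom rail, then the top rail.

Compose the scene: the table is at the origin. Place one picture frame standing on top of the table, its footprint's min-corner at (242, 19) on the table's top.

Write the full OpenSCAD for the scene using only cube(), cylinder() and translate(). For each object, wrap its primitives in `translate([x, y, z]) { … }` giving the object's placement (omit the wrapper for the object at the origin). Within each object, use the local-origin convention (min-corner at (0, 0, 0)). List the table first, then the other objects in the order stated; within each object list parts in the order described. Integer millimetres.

translate([0, 0, 634]) cube([1315, 515, 49]);
translate([41, 41, 0]) cube([60, 60, 634]);
translate([1214, 41, 0]) cube([60, 60, 634]);
translate([41, 414, 0]) cube([60, 60, 634]);
translate([1214, 414, 0]) cube([60, 60, 634]);
translate([242, 19, 683]) {
  cube([81, 27, 778]);
  translate([352, 0, 0]) cube([81, 27, 778]);
  translate([81, 0, 0]) cube([271, 27, 81]);
  translate([81, 0, 697]) cube([271, 27, 81]);
}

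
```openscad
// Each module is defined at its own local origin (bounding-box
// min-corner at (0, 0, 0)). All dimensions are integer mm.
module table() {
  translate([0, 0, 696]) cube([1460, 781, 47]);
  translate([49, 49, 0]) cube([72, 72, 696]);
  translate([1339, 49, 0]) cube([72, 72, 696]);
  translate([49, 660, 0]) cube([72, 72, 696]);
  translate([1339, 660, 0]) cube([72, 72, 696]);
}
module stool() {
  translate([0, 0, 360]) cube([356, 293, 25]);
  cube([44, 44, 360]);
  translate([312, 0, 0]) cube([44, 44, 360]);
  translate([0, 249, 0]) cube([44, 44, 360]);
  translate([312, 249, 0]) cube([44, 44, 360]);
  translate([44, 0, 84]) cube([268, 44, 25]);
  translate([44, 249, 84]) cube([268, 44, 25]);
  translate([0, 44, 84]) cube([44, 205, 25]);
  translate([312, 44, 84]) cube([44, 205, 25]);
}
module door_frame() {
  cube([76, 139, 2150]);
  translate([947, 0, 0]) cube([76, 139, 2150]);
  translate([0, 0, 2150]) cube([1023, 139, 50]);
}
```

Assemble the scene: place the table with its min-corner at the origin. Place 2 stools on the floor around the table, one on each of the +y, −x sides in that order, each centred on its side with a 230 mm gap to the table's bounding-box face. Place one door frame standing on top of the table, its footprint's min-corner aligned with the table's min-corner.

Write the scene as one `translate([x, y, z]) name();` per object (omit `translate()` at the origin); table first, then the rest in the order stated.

table();
translate([552, 1011, 0]) stool();
translate([-586, 244, 0]) stool();
translate([0, 0, 743]) door_frame();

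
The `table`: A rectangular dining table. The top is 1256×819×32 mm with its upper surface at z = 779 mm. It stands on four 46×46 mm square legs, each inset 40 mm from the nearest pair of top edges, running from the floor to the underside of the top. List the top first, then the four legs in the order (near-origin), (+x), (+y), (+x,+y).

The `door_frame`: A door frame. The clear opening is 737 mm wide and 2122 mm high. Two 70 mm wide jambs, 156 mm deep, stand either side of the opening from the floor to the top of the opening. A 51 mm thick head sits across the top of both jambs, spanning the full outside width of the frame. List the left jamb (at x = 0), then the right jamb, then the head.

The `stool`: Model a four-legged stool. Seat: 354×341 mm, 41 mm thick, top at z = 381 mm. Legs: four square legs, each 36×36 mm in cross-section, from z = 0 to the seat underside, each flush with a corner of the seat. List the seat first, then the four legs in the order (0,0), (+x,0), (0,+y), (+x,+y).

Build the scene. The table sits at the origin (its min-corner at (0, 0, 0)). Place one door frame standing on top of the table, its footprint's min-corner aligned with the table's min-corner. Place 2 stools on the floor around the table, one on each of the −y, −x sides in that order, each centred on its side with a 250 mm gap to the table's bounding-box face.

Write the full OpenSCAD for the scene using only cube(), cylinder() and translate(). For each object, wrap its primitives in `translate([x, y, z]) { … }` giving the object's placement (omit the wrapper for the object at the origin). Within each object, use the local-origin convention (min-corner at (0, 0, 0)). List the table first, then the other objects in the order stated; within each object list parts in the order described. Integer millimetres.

translate([0, 0, 747]) cube([1256, 819, 32]);
translate([40, 40, 0]) cube([46, 46, 747]);
translate([1170, 40, 0]) cube([46, 46, 747]);
translate([40, 733, 0]) cube([46, 46, 747]);
translate([1170, 733, 0]) cube([46, 46, 747]);
translate([0, 0, 779]) {
  cube([70, 156, 2122]);
  translate([807, 0, 0]) cube([70, 156, 2122]);
  translate([0, 0, 2122]) cube([877, 156, 51]);
}
translate([451, -591, 0]) {
  translate([0, 0, 340]) cube([354, 341, 41]);
  cube([36, 36, 340]);
  translate([318, 0, 0]) cube([36, 36, 340]);
  translate([0, 305, 0]) cube([36, 36, 340]);
  translate([318, 305, 0]) cube([36, 36, 340]);
}
translate([-604, 239, 0]) {
  translate([0, 0, 340]) cube([354, 341, 41]);
  cube([36, 36, 340]);
  translate([318, 0, 0]) cube([36, 36, 340]);
  translate([0, 305, 0]) cube([36, 36, 340]);
  translate([318, 305, 0]) cube([36, 36, 340]);
}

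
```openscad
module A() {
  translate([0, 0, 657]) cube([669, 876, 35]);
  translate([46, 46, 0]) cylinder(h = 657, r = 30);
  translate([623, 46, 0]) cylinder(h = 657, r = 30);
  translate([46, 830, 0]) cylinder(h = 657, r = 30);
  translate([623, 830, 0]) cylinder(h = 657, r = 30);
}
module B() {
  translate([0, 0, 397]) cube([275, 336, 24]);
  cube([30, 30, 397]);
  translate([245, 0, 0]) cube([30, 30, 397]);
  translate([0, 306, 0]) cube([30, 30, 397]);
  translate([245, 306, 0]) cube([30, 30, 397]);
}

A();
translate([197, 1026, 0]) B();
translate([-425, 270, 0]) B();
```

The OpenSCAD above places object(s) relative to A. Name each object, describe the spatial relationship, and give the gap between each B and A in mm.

A is a table. B is a stool. Two stools sit around the table at the +y, −x sides. The gap between each stool and the table is 150 mm.

Each stool's nearest face is 150 mm from the table's bounding box.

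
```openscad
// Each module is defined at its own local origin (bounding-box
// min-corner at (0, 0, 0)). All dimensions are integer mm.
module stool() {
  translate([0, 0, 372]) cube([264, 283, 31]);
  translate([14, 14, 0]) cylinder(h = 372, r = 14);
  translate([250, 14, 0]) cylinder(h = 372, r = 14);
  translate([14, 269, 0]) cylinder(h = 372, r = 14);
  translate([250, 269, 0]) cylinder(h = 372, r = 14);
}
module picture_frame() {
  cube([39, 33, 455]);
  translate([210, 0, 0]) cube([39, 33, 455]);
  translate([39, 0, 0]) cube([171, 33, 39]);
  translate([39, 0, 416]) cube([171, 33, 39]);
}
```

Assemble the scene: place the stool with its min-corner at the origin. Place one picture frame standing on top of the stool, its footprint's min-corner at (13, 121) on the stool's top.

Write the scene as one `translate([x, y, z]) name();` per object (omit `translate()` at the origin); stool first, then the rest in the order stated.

stool();
translate([13, 121, 403]) picture_frame();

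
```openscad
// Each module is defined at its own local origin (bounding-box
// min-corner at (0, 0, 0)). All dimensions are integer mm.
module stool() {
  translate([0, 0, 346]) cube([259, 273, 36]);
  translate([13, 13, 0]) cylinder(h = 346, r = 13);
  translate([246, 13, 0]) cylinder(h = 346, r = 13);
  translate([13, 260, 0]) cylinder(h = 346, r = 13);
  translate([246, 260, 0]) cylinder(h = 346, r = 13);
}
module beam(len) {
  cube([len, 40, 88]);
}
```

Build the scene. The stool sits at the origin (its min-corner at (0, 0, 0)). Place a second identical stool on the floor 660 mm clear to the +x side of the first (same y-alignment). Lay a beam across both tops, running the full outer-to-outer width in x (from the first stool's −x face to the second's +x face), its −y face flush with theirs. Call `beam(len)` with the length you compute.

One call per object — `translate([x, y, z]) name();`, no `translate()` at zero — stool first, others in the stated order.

stool();
translate([919, 0, 0]) stool();
translate([0, 0, 382]) beam(1178);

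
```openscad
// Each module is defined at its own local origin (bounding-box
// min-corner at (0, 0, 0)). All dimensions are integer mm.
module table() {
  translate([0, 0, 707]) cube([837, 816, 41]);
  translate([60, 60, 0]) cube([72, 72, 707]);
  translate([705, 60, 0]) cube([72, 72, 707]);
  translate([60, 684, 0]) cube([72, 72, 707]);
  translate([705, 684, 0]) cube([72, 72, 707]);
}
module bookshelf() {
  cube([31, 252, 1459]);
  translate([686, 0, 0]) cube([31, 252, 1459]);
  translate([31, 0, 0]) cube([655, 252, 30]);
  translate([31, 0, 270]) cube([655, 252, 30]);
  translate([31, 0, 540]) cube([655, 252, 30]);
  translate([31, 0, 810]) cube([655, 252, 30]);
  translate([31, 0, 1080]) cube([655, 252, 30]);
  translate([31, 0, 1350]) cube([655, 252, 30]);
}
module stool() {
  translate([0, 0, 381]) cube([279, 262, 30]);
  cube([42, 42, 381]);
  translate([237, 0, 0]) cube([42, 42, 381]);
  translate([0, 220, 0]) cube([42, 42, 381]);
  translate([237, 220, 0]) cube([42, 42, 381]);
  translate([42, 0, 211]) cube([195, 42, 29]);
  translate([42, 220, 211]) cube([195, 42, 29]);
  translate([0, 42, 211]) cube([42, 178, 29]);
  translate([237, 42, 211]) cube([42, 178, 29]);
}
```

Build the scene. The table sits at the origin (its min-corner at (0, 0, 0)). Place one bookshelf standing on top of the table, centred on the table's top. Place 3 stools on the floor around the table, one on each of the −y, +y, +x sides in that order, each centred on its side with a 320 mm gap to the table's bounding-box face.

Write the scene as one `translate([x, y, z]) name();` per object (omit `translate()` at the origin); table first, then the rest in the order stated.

table();
translate([60, 282, 748]) bookshelf();
translate([279, -582, 0]) stool();
translate([279, 1136, 0]) stool();
translate([1157, 277, 0]) stool();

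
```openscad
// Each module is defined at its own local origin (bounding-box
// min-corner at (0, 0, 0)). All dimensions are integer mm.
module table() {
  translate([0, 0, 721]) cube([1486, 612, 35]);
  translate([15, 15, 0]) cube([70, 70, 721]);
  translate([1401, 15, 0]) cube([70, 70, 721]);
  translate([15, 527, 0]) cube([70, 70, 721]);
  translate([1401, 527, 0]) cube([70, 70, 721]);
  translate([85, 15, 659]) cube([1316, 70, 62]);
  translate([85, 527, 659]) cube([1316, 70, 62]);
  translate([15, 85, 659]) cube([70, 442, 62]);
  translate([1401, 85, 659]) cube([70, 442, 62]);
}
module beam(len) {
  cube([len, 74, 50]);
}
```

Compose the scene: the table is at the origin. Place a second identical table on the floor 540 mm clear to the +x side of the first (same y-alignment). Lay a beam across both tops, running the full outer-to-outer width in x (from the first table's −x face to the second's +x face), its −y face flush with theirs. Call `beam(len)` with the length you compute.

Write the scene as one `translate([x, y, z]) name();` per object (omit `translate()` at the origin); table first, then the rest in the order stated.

table();
translate([2026, 0, 0]) table();
translate([0, 0, 756]) beam(3512);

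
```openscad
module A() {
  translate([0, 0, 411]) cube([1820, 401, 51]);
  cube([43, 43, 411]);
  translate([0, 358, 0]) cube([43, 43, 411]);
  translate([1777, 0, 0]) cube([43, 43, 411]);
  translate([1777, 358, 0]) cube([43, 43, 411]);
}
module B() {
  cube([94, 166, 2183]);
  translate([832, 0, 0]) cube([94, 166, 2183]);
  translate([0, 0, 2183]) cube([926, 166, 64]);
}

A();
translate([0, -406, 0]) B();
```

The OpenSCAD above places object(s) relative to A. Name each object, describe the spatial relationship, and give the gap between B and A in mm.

The door frame's nearest face is 240 mm from the bench's −y face.

A is a bench. B is a door frame. The door frame is on the floor beside the bench on its −y side. The gap between the door frame and the bench is 240 mm.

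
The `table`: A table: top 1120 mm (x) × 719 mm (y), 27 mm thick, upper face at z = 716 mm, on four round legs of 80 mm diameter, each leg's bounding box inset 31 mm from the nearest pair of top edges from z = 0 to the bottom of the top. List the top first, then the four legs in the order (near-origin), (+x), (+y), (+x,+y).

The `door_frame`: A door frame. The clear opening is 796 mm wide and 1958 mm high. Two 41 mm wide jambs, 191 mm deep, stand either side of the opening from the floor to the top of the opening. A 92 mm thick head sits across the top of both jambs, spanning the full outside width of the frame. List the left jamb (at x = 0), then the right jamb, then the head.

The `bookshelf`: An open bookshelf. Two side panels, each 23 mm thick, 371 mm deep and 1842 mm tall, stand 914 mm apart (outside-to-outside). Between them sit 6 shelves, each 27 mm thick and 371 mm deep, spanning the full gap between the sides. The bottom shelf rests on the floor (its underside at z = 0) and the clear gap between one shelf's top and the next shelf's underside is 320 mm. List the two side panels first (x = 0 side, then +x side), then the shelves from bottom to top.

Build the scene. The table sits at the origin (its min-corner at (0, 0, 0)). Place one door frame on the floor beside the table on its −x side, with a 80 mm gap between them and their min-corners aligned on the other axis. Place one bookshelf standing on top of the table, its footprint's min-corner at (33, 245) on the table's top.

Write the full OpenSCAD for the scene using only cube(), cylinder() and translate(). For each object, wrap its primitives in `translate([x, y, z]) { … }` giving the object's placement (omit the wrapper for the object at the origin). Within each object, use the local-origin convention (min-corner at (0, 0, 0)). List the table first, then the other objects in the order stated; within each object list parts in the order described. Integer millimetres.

translate([0, 0, 689]) cube([1120, 719, 27]);
translate([71, 71, 0]) cylinder(h = 689, r = 40);
translate([1049, 71, 0]) cylinder(h = 689, r = 40);
translate([71, 648, 0]) cylinder(h = 689, r = 40);
translate([1049, 648, 0]) cylinder(h = 689, r = 40);
translate([-958, 0, 0]) {
  cube([41, 191, 1958]);
  translate([837, 0, 0]) cube([41, 191, 1958]);
  translate([0, 0, 1958]) cube([878, 191, 92]);
}
translate([33, 245, 716]) {
  cube([23, 371, 1842]);
  translate([891, 0, 0]) cube([23, 371, 1842]);
  translate([23, 0, 0]) cube([868, 371, 27]);
  translate([23, 0, 347]) cube([868, 371, 27]);
  translate([23, 0, 694]) cube([868, 371, 27]);
  translate([23, 0, 1041]) cube([868, 371, 27]);
  translate([23, 0, 1388]) cube([868, 371, 27]);
  translate([23, 0, 1735]) cube([868, 371, 27]);
}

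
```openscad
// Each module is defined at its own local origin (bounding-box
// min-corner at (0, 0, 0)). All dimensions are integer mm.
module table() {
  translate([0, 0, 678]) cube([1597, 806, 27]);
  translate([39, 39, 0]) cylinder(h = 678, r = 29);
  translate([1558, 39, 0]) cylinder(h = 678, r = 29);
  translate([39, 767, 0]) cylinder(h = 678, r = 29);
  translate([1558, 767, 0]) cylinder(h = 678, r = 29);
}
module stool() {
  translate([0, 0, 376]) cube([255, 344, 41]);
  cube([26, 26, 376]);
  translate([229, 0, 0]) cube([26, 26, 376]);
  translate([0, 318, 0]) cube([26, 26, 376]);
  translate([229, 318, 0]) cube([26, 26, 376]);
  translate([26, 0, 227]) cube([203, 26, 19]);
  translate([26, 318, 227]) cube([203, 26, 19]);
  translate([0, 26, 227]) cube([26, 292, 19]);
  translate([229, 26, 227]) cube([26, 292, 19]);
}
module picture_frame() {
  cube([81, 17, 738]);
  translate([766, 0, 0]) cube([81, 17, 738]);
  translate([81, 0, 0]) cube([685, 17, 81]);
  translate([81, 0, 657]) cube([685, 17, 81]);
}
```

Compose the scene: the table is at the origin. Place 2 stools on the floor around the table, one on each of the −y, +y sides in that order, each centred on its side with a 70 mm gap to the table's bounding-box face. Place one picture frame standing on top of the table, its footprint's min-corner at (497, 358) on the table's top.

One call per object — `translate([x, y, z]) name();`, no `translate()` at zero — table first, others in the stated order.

table();
translate([671, -414, 0]) stool();
translate([671, 876, 0]) stool();
translate([497, 358, 705]) picture_frame();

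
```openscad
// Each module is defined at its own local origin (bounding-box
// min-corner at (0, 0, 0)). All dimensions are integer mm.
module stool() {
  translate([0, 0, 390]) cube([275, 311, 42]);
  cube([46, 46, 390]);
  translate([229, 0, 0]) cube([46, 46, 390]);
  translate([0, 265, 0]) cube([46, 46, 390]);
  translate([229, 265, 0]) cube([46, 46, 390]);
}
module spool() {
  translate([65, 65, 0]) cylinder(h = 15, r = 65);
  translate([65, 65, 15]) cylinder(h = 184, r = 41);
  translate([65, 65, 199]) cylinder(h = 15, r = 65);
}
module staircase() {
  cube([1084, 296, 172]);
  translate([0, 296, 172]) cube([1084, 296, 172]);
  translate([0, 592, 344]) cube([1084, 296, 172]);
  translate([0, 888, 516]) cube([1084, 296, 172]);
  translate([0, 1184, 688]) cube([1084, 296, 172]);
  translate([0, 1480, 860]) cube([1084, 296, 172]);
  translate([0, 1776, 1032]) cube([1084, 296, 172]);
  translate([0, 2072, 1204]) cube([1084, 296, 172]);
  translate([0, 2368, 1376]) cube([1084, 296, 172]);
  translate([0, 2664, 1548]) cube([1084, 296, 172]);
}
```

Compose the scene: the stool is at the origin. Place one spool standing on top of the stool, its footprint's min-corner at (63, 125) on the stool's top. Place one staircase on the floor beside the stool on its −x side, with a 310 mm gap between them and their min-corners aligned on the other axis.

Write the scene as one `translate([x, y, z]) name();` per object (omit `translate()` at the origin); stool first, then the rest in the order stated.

stool();
translate([63, 125, 432]) spool();
translate([-1394, 0, 0]) staircase();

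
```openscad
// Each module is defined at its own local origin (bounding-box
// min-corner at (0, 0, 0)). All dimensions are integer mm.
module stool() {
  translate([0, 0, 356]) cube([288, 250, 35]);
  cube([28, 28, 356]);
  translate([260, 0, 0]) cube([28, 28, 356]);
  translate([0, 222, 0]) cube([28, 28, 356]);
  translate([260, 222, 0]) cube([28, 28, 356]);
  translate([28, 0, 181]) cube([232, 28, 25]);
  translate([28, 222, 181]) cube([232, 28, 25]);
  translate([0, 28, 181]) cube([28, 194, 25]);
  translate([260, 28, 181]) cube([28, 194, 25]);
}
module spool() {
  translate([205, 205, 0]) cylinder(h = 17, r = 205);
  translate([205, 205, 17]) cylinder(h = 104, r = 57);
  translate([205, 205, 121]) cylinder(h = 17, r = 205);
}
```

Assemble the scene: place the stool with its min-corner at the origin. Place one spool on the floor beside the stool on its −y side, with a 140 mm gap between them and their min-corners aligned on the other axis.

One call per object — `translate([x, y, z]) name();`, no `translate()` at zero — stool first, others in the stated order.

stool();
translate([0, -550, 0]) spool();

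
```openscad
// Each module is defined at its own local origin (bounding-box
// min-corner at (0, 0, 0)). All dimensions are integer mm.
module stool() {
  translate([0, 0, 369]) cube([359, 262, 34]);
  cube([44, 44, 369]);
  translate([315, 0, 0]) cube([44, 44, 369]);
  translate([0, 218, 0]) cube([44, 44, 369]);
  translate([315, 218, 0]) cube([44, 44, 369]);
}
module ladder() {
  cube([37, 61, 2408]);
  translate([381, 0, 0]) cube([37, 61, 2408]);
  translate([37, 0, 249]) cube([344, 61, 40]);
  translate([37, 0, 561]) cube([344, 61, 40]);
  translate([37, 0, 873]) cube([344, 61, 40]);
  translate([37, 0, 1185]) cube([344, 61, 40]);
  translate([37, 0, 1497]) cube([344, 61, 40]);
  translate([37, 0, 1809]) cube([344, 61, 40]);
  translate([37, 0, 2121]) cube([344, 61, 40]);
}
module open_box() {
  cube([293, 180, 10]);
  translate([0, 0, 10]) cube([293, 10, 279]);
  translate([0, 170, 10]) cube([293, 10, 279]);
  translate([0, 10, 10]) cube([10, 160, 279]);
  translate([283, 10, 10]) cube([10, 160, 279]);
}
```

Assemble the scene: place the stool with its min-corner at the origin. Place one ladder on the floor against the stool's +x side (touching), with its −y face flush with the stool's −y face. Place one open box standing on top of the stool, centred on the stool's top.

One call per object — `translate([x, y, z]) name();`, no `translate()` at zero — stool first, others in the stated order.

stool();
translate([359, 0, 0]) ladder();
translate([33, 41, 403]) open_box();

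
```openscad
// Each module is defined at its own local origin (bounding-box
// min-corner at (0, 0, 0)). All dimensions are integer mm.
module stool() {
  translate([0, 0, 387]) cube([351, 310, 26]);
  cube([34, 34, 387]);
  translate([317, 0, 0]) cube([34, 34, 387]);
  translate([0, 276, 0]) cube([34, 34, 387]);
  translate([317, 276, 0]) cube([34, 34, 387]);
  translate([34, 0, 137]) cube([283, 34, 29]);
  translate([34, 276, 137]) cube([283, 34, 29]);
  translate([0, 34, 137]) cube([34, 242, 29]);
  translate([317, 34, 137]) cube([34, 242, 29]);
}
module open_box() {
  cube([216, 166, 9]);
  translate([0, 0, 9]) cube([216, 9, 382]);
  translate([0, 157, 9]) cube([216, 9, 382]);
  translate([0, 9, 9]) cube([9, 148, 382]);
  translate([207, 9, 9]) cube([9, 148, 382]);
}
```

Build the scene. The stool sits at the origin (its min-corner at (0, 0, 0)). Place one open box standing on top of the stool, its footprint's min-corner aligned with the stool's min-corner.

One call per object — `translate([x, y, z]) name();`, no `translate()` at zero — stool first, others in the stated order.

stool();
translate([0, 0, 413]) open_box();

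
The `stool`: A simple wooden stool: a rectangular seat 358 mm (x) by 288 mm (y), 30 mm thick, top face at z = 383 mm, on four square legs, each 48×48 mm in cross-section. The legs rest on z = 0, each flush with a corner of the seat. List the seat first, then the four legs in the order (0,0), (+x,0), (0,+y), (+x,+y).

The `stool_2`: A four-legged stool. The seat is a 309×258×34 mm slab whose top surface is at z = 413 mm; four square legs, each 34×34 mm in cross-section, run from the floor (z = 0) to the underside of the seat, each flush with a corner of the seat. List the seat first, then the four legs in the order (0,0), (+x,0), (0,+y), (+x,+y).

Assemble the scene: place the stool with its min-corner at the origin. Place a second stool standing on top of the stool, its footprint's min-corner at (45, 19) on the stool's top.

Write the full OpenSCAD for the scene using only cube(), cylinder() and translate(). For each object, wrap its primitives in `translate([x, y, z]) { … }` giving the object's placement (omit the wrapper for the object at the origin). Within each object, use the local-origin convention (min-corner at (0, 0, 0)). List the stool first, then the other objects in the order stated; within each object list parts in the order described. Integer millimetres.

translate([0, 0, 353]) cube([358, 288, 30]);
cube([48, 48, 353]);
translate([310, 0, 0]) cube([48, 48, 353]);
translate([0, 240, 0]) cube([48, 48, 353]);
translate([310, 240, 0]) cube([48, 48, 353]);
translate([45, 19, 383]) {
  translate([0, 0, 379]) cube([309, 258, 34]);
  cube([34, 34, 379]);
  translate([275, 0, 0]) cube([34, 34, 379]);
  translate([0, 224, 0]) cube([34, 34, 379]);
  translate([275, 224, 0]) cube([34, 34, 379]);
}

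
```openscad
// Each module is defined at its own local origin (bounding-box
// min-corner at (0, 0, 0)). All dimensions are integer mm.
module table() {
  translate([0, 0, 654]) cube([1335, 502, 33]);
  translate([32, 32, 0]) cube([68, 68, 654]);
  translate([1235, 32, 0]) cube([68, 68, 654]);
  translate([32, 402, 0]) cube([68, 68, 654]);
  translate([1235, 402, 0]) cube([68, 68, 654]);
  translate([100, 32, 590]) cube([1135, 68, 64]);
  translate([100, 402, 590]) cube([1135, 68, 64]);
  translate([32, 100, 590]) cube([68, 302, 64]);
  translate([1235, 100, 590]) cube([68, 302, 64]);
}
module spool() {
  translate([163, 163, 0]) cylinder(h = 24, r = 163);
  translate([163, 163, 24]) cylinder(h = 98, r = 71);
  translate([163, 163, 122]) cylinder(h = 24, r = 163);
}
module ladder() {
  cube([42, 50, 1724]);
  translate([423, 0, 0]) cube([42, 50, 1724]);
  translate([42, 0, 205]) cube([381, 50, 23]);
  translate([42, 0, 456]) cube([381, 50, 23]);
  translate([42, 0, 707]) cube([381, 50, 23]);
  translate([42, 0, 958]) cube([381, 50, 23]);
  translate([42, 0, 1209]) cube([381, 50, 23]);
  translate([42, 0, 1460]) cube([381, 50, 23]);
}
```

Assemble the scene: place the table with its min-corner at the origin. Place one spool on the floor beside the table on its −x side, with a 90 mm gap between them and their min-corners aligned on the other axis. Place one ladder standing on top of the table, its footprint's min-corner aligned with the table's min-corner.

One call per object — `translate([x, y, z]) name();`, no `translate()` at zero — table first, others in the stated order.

table();
translate([-416, 0, 0]) spool();
translate([0, 0, 687]) ladder();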